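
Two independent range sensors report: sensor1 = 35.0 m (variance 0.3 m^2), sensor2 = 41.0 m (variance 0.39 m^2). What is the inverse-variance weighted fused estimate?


w1 = (1/var1) / (1/var1 + 1/var2)
   = 3.3333 / (3.3333 + 2.5641) = 0.5652
w2 = 1 - w1 = 0.4348
fused = w1*s1 + w2*s2 = 19.7826 + 17.8261
= 37.6087 m


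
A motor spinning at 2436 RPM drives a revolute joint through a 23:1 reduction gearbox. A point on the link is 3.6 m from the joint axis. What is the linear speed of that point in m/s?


omega_motor = 2436 * 2*pi/60 = 255.0973 rad/s
omega_joint = omega_motor / 23 = 11.0912 rad/s
v = omega_joint * r = 11.0912 * 3.6
= 39.9283 m/s


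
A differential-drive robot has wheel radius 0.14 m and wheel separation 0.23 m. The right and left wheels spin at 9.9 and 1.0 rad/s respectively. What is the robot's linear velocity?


vR = r*wR = 0.14*9.9 = 1.386 m/s
vL = r*wL = 0.14*1.0 = 0.14 m/s
v = (vR+vL)/2 = 0.763 m/s
omega = (vR-vL)/L = 5.4174 rad/s
linear velocity = 0.763 m/s


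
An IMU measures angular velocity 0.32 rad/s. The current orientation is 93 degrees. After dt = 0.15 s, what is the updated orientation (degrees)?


delta_theta = w * dt = 0.32 * 0.15 = 0.048 rad
= 2.7502 deg
theta_new = 93 + 2.7502 = 95.7502 deg


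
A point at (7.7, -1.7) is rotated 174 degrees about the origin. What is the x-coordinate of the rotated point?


x' = x*cos(theta) - y*sin(theta)
cos(174 deg) = -0.9945, sin(174 deg) = 0.1045
x' = 7.7 * -0.9945 - -1.7 * 0.1045
= -7.6578 - -0.1777
= -7.4801


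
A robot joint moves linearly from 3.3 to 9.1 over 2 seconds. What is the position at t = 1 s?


s = t/T = 1/2 = 0.5
p(t) = p0 + (pf-p0)*s
= 3.3 + (9.1 - 3.3) * 0.5
= 6.2


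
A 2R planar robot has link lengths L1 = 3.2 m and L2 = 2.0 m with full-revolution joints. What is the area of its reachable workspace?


r_max = L1 + L2 = 5.2 m
r_min = |L1 - L2| = 1.2 m
Area = pi*(r_max^2 - r_min^2)
= pi*(27.04 - 1.44)
= pi * 25.6
= 80.4248 m^2


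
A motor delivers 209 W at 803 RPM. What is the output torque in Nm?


omega = 803 * 2*pi/60 = 84.09 rad/s
tau = P / omega = 209 / 84.09
= 2.4854 Nm


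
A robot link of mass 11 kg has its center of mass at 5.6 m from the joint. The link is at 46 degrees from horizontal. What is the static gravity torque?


tau = m*g*L*cos(angle)
= 11 * 9.81 * 5.6 * cos(46 deg)
= 11 * 9.81 * 5.6 * 0.6947
= 419.7793 Nm


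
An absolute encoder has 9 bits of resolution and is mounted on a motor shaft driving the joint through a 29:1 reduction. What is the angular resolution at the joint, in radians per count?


counts = 2^9 = 512
effective counts at joint = 512 * 29 = 14848
resolution = 2*pi / 14848
= 4.2317e-04 rad/count


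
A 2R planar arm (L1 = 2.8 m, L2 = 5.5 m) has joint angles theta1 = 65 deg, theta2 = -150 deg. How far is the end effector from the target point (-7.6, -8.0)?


End effector via forward kinematics:
x = L1*cos(t1) + L2*cos(t1+t2) = 1.6627
y = L1*sin(t1) + L2*sin(t1+t2) = -2.9414
Distance to target:
d = sqrt((-7.6 - 1.6627)^2 + (-8.0 - -2.9414)^2)
= sqrt(85.7974 + 25.5893)
= 10.554 m


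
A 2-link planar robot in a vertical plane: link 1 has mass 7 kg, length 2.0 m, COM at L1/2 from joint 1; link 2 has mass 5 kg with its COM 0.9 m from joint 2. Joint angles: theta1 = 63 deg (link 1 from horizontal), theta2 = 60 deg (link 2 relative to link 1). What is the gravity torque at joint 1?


Horizontal distance from joint 1 to link-1 COM:
  x_c1 = (L1/2)*cos(t1) = 1.0 * 0.454 = 0.454 m
Horizontal distance from joint 1 to link-2 COM:
  x_c2 = L1*cos(t1) + Lc2*cos(t1+t2)
       = 2.0*0.454 + 0.9*-0.5446 = 0.4178 m
tau1 = m1*g*x_c1 + m2*g*x_c2
     = 7*9.81*0.454 + 5*9.81*0.4178
     = 31.1755 + 20.4934
     = 51.6689 Nm


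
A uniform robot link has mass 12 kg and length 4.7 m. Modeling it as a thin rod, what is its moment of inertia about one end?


I = (1/3) * m * L^2
= (1/3) * 12 * 4.7^2
= 0.333333 * 12 * 22.09
= 88.36 kg*m^2


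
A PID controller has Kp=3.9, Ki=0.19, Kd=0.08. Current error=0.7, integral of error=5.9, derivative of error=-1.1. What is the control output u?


u = Kp*e + Ki*int(e) + Kd*de/dt
= 3.9*0.7 + 0.19*5.9 + 0.08*(-1.1)
= 2.73 + 1.121 + -0.088
= 3.763


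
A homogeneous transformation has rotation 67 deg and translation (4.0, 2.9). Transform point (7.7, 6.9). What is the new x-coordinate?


x' = cos(theta)*px - sin(theta)*py + tx
= 0.3907*7.7 - 0.9205*6.9 + 4.0
= 0.6571


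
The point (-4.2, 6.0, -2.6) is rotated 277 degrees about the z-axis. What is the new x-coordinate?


Rotation about z-axis: x' = x*cos(theta) - y*sin(theta)
= -4.2 * 0.1219 - 6.0 * -0.9925
= 5.4434


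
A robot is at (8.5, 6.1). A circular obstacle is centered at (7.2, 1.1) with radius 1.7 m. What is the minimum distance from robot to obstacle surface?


center_dist = sqrt((8.5-7.2)^2 + (6.1-1.1)^2)
= sqrt(1.69 + 25.0)
= 5.1662
min_dist = center_dist - radius = 5.1662 - 1.7 = 3.4662 m


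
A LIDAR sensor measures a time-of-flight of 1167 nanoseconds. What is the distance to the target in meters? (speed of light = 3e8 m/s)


tof = 1167 ns = 1.167e-06 s
dist = c * tof / 2
= 3e8 * 1.167e-06 / 2
= 175.05 m


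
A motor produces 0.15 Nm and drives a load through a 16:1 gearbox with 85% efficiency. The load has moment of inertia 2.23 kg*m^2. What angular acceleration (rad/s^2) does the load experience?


tau_out = tau_motor * N * eta
= 0.15 * 16 * 0.85 = 2.04 Nm
alpha = tau_out / I = 2.04 / 2.23
= 0.9148 rad/s^2


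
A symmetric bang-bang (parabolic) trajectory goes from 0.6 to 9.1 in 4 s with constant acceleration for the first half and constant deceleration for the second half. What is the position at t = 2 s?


Symmetric rest-to-rest: each phase covers (pf-p0)/2 in time T/2. 0.5*a*(T/2)^2 = (pf-p0)/2 => a = 4*(pf-p0)/T^2
a = 4*(9.1-0.6)/4^2 = 2.125
t = 2 is in the acceleration phase (t <= T/2).
p = p0 + 0.5*a*t^2 = 0.6 + 0.5*2.125*2^2
= 4.85


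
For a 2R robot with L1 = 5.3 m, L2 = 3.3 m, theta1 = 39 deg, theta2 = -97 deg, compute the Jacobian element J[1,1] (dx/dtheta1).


J[1,1] = -L1*sin(t1) - L2*sin(t1+t2)
= -5.3*sin(39) - 3.3*sin(-58)
= -0.5368


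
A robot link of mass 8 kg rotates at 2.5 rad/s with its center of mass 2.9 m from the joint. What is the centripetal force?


F = m * omega^2 * r
= 8 * 2.5^2 * 2.9
= 8 * 6.25 * 2.9
= 145.0 N


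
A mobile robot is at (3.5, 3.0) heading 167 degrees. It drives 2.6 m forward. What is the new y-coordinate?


y_new = y0 + d*sin(theta)
= 3.0 + 2.6*sin(167)
= 3.0 + 0.5849
= 3.5849


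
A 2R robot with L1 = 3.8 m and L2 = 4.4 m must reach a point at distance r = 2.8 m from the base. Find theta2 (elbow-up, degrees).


cos(theta2) = (r^2 - L1^2 - L2^2) / (2*L1*L2)
cos(theta2) = (7.84 - 14.44 - 19.36) / 33.44
cos(theta2) = -0.776316
theta2 = 140.9245 degrees


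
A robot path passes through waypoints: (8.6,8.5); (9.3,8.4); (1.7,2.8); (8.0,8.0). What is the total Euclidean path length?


Segment lengths:
  seg1 = sqrt((0.7)^2 + (-0.1)^2) = 0.7071
  seg2 = sqrt((-7.6)^2 + (-5.6)^2) = 9.4403
  seg3 = sqrt((6.3)^2 + (5.2)^2) = 8.1688
Total = 18.3163


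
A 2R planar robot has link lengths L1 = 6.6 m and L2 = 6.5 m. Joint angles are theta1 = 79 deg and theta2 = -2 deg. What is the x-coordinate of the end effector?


Convert angles to radians: theta1 = 1.3788, theta2 = -0.0349
x = L1*cos(theta1) + L2*cos(theta1+theta2)
x = 1.2593 + 1.4622
x = 2.7215


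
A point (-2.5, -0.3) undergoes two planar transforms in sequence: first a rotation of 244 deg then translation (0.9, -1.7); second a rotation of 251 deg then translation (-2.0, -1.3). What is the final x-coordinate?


After transform 1:
x1 = cos(244)*-2.5 - sin(244)*-0.3 + 0.9 = 1.7263
y1 = sin(244)*-2.5 + cos(244)*-0.3 + -1.7 = 0.6785
After transform 2:
x2 = cos(251)*1.7263 - sin(251)*0.6785 + -2.0
= -1.9205


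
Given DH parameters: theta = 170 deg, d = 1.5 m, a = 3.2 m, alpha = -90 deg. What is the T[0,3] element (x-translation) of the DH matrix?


T[0,3] = a * cos(theta)
= 3.2 * cos(170 deg)
= 3.2 * -0.9848
= -3.1514


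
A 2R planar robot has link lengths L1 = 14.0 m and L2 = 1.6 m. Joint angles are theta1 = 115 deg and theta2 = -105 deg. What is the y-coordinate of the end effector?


Convert angles to radians: theta1 = 2.0071, theta2 = -1.8326
y = L1*sin(theta1) + L2*sin(theta1+theta2)
y = 12.6883 + 0.2778
y = 12.9661


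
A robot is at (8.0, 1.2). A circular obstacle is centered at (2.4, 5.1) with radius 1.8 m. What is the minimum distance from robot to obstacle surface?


center_dist = sqrt((8.0-2.4)^2 + (1.2-5.1)^2)
= sqrt(31.36 + 15.21)
= 6.8242
min_dist = center_dist - radius = 6.8242 - 1.8 = 5.0242 m


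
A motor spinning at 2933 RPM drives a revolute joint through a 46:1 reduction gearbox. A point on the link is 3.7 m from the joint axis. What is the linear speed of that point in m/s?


omega_motor = 2933 * 2*pi/60 = 307.143 rad/s
omega_joint = omega_motor / 46 = 6.677 rad/s
v = omega_joint * r = 6.677 * 3.7
= 24.705 m/s


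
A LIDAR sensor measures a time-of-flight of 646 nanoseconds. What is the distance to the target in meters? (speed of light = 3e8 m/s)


tof = 646 ns = 6.46e-07 s
dist = c * tof / 2
= 3e8 * 6.46e-07 / 2
= 96.9 m


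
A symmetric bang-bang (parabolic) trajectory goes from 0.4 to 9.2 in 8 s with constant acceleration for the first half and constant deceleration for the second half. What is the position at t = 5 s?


Symmetric rest-to-rest: each phase covers (pf-p0)/2 in time T/2. 0.5*a*(T/2)^2 = (pf-p0)/2 => a = 4*(pf-p0)/T^2
a = 4*(9.2-0.4)/8^2 = 0.55
t = 5 is in the deceleration phase (t > T/2).
p = pf - 0.5*a*(T-t)^2 = 9.2 - 0.5*0.55*3^2
= 6.725


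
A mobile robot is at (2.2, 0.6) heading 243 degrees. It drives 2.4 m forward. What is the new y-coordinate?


y_new = y0 + d*sin(theta)
= 0.6 + 2.4*sin(243)
= 0.6 + -2.1384
= -1.5384


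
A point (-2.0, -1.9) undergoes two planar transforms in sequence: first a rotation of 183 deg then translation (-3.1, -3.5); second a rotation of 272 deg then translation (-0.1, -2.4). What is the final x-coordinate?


After transform 1:
x1 = cos(183)*-2.0 - sin(183)*-1.9 + -3.1 = -1.2022
y1 = sin(183)*-2.0 + cos(183)*-1.9 + -3.5 = -1.4979
After transform 2:
x2 = cos(272)*-1.2022 - sin(272)*-1.4979 + -0.1
= -1.639


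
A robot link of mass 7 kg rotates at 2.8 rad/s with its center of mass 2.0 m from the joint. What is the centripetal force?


F = m * omega^2 * r
= 7 * 2.8^2 * 2.0
= 7 * 7.84 * 2.0
= 109.76 N


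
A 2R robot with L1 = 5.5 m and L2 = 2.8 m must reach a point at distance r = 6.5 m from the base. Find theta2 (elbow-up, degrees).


cos(theta2) = (r^2 - L1^2 - L2^2) / (2*L1*L2)
cos(theta2) = (42.25 - 30.25 - 7.84) / 30.8
cos(theta2) = 0.135065
theta2 = 82.2376 degrees


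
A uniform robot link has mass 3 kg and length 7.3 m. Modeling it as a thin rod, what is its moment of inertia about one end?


I = (1/3) * m * L^2
= (1/3) * 3 * 7.3^2
= 0.333333 * 3 * 53.29
= 53.29 kg*m^2


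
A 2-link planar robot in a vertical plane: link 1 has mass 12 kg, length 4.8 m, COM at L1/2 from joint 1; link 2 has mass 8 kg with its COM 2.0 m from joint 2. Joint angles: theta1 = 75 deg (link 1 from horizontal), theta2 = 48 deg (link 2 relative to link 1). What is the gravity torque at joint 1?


Horizontal distance from joint 1 to link-1 COM:
  x_c1 = (L1/2)*cos(t1) = 2.4 * 0.2588 = 0.6212 m
Horizontal distance from joint 1 to link-2 COM:
  x_c2 = L1*cos(t1) + Lc2*cos(t1+t2)
       = 4.8*0.2588 + 2.0*-0.5446 = 0.1531 m
tau1 = m1*g*x_c1 + m2*g*x_c2
     = 12*9.81*0.6212 + 8*9.81*0.1531
     = 73.1236 + 12.0116
     = 85.1353 Nm


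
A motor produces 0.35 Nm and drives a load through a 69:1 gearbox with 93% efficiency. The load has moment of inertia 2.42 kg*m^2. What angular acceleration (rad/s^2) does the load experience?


tau_out = tau_motor * N * eta
= 0.35 * 69 * 0.93 = 22.4595 Nm
alpha = tau_out / I = 22.4595 / 2.42
= 9.2808 rad/s^2


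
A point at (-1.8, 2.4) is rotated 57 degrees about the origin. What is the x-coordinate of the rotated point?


x' = x*cos(theta) - y*sin(theta)
cos(57 deg) = 0.5446, sin(57 deg) = 0.8387
x' = -1.8 * 0.5446 - 2.4 * 0.8387
= -0.9804 - 2.0128
= -2.9932


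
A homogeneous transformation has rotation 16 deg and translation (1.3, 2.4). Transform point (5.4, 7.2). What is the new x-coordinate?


x' = cos(theta)*px - sin(theta)*py + tx
= 0.9613*5.4 - 0.2756*7.2 + 1.3
= 4.5062


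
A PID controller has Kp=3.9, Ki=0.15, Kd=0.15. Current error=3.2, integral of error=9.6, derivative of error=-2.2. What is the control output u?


u = Kp*e + Ki*int(e) + Kd*de/dt
= 3.9*3.2 + 0.15*9.6 + 0.15*(-2.2)
= 12.48 + 1.44 + -0.33
= 13.59


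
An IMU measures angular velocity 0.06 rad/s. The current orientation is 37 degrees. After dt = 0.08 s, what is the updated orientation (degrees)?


delta_theta = w * dt = 0.06 * 0.08 = 0.0048 rad
= 0.275 deg
theta_new = 37 + 0.275 = 37.275 deg


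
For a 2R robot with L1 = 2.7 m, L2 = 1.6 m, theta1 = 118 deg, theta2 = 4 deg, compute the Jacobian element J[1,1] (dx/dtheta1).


J[1,1] = -L1*sin(t1) - L2*sin(t1+t2)
= -2.7*sin(118) - 1.6*sin(122)
= -3.7408


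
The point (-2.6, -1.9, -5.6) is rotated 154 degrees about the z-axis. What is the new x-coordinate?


Rotation about z-axis: x' = x*cos(theta) - y*sin(theta)
= -2.6 * -0.8988 - -1.9 * 0.4384
= 3.1698


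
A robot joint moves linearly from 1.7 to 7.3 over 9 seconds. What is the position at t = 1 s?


s = t/T = 1/9 = 0.1111
p(t) = p0 + (pf-p0)*s
= 1.7 + (7.3 - 1.7) * 0.1111
= 2.3222


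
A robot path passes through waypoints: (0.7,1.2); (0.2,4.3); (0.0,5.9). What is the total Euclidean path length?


Segment lengths:
  seg1 = sqrt((-0.5)^2 + (3.1)^2) = 3.1401
  seg2 = sqrt((-0.2)^2 + (1.6)^2) = 1.6125
Total = 4.7525


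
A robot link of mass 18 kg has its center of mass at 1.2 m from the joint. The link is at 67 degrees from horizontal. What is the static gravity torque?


tau = m*g*L*cos(angle)
= 18 * 9.81 * 1.2 * cos(67 deg)
= 18 * 9.81 * 1.2 * 0.3907
= 82.7944 Nm


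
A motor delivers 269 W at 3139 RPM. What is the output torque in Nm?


omega = 3139 * 2*pi/60 = 328.7153 rad/s
tau = P / omega = 269 / 328.7153
= 0.8183 Nm


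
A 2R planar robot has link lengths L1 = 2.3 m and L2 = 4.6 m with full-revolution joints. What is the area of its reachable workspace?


r_max = L1 + L2 = 6.9 m
r_min = |L1 - L2| = 2.3 m
Area = pi*(r_max^2 - r_min^2)
= pi*(47.61 - 5.29)
= pi * 42.32
= 132.9522 m^2


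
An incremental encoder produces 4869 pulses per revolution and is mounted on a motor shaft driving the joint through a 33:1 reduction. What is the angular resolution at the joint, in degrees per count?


counts per rev = 4869
effective counts at joint = 4869 * 33 = 160677
resolution = 360 / 160677
= 0.0022 deg/count


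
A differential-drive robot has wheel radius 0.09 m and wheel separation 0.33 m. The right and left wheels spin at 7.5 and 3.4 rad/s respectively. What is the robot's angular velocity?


vR = r*wR = 0.09*7.5 = 0.675 m/s
vL = r*wL = 0.09*3.4 = 0.306 m/s
v = (vR+vL)/2 = 0.4905 m/s
omega = (vR-vL)/L = 1.1182 rad/s
angular velocity = 1.1182 rad/s


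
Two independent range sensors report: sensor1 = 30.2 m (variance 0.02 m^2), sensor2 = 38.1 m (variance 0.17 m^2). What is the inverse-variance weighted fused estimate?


w1 = (1/var1) / (1/var1 + 1/var2)
   = 50.0 / (50.0 + 5.8824) = 0.8947
w2 = 1 - w1 = 0.1053
fused = w1*s1 + w2*s2 = 27.0211 + 4.0105
= 31.0316 m


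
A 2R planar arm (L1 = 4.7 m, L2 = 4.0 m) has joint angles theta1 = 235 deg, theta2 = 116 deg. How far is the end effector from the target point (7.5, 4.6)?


End effector via forward kinematics:
x = L1*cos(t1) + L2*cos(t1+t2) = 1.2549
y = L1*sin(t1) + L2*sin(t1+t2) = -4.4758
Distance to target:
d = sqrt((7.5 - 1.2549)^2 + (4.6 - -4.4758)^2)
= sqrt(39.0007 + 82.3693)
= 11.0168 m


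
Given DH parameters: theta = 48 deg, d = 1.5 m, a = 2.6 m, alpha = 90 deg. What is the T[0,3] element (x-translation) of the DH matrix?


T[0,3] = a * cos(theta)
= 2.6 * cos(48 deg)
= 2.6 * 0.6691
= 1.7397


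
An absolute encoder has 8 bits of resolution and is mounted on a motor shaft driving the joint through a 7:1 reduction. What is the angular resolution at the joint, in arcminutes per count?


counts = 2^8 = 256
effective counts at joint = 256 * 7 = 1792
resolution = 360*60 / 1792
= 12.0536 arcmin/count


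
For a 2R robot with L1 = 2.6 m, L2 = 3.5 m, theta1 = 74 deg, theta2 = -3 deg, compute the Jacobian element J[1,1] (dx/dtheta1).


J[1,1] = -L1*sin(t1) - L2*sin(t1+t2)
= -2.6*sin(74) - 3.5*sin(71)
= -5.8086


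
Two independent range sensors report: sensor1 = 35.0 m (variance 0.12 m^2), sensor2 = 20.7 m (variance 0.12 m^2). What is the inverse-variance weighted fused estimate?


w1 = (1/var1) / (1/var1 + 1/var2)
   = 8.3333 / (8.3333 + 8.3333) = 0.5
w2 = 1 - w1 = 0.5
fused = w1*s1 + w2*s2 = 17.5 + 10.35
= 27.85 m


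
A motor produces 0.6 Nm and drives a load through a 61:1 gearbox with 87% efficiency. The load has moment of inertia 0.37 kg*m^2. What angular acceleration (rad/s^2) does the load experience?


tau_out = tau_motor * N * eta
= 0.6 * 61 * 0.87 = 31.842 Nm
alpha = tau_out / I = 31.842 / 0.37
= 86.0595 rad/s^2


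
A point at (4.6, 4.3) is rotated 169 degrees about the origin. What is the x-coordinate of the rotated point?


x' = x*cos(theta) - y*sin(theta)
cos(169 deg) = -0.9816, sin(169 deg) = 0.1908
x' = 4.6 * -0.9816 - 4.3 * 0.1908
= -4.5155 - 0.8205
= -5.336


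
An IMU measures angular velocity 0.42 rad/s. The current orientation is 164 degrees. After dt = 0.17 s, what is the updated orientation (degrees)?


delta_theta = w * dt = 0.42 * 0.17 = 0.0714 rad
= 4.0909 deg
theta_new = 164 + 4.0909 = 168.0909 deg


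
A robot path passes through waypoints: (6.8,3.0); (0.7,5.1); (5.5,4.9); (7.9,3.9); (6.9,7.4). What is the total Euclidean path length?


Segment lengths:
  seg1 = sqrt((-6.1)^2 + (2.1)^2) = 6.4514
  seg2 = sqrt((4.8)^2 + (-0.2)^2) = 4.8042
  seg3 = sqrt((2.4)^2 + (-1.0)^2) = 2.6
  seg4 = sqrt((-1.0)^2 + (3.5)^2) = 3.6401
Total = 17.4956


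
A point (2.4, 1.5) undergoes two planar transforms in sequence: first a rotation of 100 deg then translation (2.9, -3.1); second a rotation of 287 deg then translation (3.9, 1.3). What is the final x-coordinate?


After transform 1:
x1 = cos(100)*2.4 - sin(100)*1.5 + 2.9 = 1.006
y1 = sin(100)*2.4 + cos(100)*1.5 + -3.1 = -0.9969
After transform 2:
x2 = cos(287)*1.006 - sin(287)*-0.9969 + 3.9
= 3.2408


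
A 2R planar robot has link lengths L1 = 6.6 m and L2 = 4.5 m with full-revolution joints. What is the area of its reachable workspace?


r_max = L1 + L2 = 11.1 m
r_min = |L1 - L2| = 2.1 m
Area = pi*(r_max^2 - r_min^2)
= pi*(123.21 - 4.41)
= pi * 118.8
= 373.2212 m^2


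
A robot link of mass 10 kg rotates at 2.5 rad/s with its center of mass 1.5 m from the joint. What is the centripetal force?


F = m * omega^2 * r
= 10 * 2.5^2 * 1.5
= 10 * 6.25 * 1.5
= 93.75 N


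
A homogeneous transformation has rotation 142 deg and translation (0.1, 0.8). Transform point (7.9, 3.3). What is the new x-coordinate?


x' = cos(theta)*px - sin(theta)*py + tx
= -0.788*7.9 - 0.6157*3.3 + 0.1
= -8.157


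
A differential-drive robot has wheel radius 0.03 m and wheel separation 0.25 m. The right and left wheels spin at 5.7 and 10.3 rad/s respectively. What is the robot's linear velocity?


vR = r*wR = 0.03*5.7 = 0.171 m/s
vL = r*wL = 0.03*10.3 = 0.309 m/s
v = (vR+vL)/2 = 0.24 m/s
omega = (vR-vL)/L = -0.552 rad/s
linear velocity = 0.24 m/s


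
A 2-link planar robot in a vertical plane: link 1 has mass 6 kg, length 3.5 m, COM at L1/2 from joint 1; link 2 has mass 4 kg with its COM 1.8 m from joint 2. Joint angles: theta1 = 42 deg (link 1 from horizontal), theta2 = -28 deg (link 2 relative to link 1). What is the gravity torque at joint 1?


Horizontal distance from joint 1 to link-1 COM:
  x_c1 = (L1/2)*cos(t1) = 1.75 * 0.7431 = 1.3005 m
Horizontal distance from joint 1 to link-2 COM:
  x_c2 = L1*cos(t1) + Lc2*cos(t1+t2)
       = 3.5*0.7431 + 1.8*0.9703 = 4.3475 m
tau1 = m1*g*x_c1 + m2*g*x_c2
     = 6*9.81*1.3005 + 4*9.81*4.3475
     = 76.5476 + 170.5974
     = 247.1451 Nm


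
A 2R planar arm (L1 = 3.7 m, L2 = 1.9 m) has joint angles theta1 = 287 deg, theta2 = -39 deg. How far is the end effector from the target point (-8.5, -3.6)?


End effector via forward kinematics:
x = L1*cos(t1) + L2*cos(t1+t2) = 0.37
y = L1*sin(t1) + L2*sin(t1+t2) = -5.3
Distance to target:
d = sqrt((-8.5 - 0.37)^2 + (-3.6 - -5.3)^2)
= sqrt(78.6773 + 2.8899)
= 9.0315 m


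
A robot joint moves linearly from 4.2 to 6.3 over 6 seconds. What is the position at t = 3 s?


s = t/T = 3/6 = 0.5
p(t) = p0 + (pf-p0)*s
= 4.2 + (6.3 - 4.2) * 0.5
= 5.25


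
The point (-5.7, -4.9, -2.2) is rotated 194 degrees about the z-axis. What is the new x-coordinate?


Rotation about z-axis: x' = x*cos(theta) - y*sin(theta)
= -5.7 * -0.9703 - -4.9 * -0.2419
= 4.3453


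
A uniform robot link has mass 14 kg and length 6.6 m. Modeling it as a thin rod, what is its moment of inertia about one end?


I = (1/3) * m * L^2
= (1/3) * 14 * 6.6^2
= 0.333333 * 14 * 43.56
= 203.28 kg*m^2


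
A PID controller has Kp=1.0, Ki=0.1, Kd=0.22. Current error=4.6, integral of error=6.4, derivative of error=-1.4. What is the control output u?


u = Kp*e + Ki*int(e) + Kd*de/dt
= 1.0*4.6 + 0.1*6.4 + 0.22*(-1.4)
= 4.6 + 0.64 + -0.308
= 4.932


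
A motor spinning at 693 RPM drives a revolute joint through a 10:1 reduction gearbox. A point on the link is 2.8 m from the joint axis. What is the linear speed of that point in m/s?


omega_motor = 693 * 2*pi/60 = 72.5708 rad/s
omega_joint = omega_motor / 10 = 7.2571 rad/s
v = omega_joint * r = 7.2571 * 2.8
= 20.3198 m/s


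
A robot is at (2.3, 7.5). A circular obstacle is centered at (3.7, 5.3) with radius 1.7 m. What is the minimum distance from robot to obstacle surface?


center_dist = sqrt((2.3-3.7)^2 + (7.5-5.3)^2)
= sqrt(1.96 + 4.84)
= 2.6077
min_dist = center_dist - radius = 2.6077 - 1.7 = 0.9077 m


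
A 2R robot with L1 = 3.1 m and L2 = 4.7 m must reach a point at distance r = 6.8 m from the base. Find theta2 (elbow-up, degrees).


cos(theta2) = (r^2 - L1^2 - L2^2) / (2*L1*L2)
cos(theta2) = (46.24 - 9.61 - 22.09) / 29.14
cos(theta2) = 0.49897
theta2 = 60.0681 degrees


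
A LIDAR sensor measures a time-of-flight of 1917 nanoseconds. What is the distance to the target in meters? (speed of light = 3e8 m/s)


tof = 1917 ns = 1.917e-06 s
dist = c * tof / 2
= 3e8 * 1.917e-06 / 2
= 287.55 m


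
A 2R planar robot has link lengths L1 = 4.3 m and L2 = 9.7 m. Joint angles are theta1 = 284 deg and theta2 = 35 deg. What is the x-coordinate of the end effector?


Convert angles to radians: theta1 = 4.9567, theta2 = 0.6109
x = L1*cos(theta1) + L2*cos(theta1+theta2)
x = 1.0403 + 7.3207
x = 8.3609


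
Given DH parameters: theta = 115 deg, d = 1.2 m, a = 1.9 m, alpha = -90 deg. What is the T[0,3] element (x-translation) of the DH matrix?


T[0,3] = a * cos(theta)
= 1.9 * cos(115 deg)
= 1.9 * -0.4226
= -0.803


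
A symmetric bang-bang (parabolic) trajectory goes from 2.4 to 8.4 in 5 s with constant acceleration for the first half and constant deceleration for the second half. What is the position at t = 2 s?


Symmetric rest-to-rest: each phase covers (pf-p0)/2 in time T/2. 0.5*a*(T/2)^2 = (pf-p0)/2 => a = 4*(pf-p0)/T^2
a = 4*(8.4-2.4)/5^2 = 0.96
t = 2 is in the acceleration phase (t <= T/2).
p = p0 + 0.5*a*t^2 = 2.4 + 0.5*0.96*2^2
= 4.32


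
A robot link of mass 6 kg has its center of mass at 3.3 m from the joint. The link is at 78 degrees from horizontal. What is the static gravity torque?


tau = m*g*L*cos(angle)
= 6 * 9.81 * 3.3 * cos(78 deg)
= 6 * 9.81 * 3.3 * 0.2079
= 40.3844 Nm


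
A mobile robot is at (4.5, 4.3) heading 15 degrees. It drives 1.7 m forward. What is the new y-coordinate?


y_new = y0 + d*sin(theta)
= 4.3 + 1.7*sin(15)
= 4.3 + 0.44
= 4.74


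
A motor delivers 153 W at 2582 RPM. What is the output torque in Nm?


omega = 2582 * 2*pi/60 = 270.3864 rad/s
tau = P / omega = 153 / 270.3864
= 0.5659 Nm


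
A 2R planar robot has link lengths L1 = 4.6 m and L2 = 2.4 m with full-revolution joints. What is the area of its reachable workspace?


r_max = L1 + L2 = 7.0 m
r_min = |L1 - L2| = 2.2 m
Area = pi*(r_max^2 - r_min^2)
= pi*(49.0 - 4.84)
= pi * 44.16
= 138.7327 m^2


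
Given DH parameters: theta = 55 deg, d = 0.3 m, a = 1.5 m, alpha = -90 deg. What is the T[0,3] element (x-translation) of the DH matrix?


T[0,3] = a * cos(theta)
= 1.5 * cos(55 deg)
= 1.5 * 0.5736
= 0.8604


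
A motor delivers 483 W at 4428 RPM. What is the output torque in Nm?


omega = 4428 * 2*pi/60 = 463.6991 rad/s
tau = P / omega = 483 / 463.6991
= 1.0416 Nm


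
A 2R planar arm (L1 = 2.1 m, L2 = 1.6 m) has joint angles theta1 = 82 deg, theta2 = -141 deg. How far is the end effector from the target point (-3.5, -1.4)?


End effector via forward kinematics:
x = L1*cos(t1) + L2*cos(t1+t2) = 1.1163
y = L1*sin(t1) + L2*sin(t1+t2) = 0.7081
Distance to target:
d = sqrt((-3.5 - 1.1163)^2 + (-1.4 - 0.7081)^2)
= sqrt(21.3105 + 4.4441)
= 5.0749 m


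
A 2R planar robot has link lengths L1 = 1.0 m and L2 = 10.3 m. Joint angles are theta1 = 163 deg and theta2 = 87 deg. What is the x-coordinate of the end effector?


Convert angles to radians: theta1 = 2.8449, theta2 = 1.5184
x = L1*cos(theta1) + L2*cos(theta1+theta2)
x = -0.9563 + -3.5228
x = -4.4791


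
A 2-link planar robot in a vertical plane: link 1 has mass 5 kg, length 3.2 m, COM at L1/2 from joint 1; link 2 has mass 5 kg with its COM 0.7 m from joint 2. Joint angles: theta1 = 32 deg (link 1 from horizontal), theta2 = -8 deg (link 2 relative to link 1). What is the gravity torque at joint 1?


Horizontal distance from joint 1 to link-1 COM:
  x_c1 = (L1/2)*cos(t1) = 1.6 * 0.848 = 1.3569 m
Horizontal distance from joint 1 to link-2 COM:
  x_c2 = L1*cos(t1) + Lc2*cos(t1+t2)
       = 3.2*0.848 + 0.7*0.9135 = 3.3532 m
tau1 = m1*g*x_c1 + m2*g*x_c2
     = 5*9.81*1.3569 + 5*9.81*3.3532
     = 66.5548 + 164.4762
     = 231.031 Nm


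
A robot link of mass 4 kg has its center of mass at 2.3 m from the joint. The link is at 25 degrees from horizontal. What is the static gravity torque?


tau = m*g*L*cos(angle)
= 4 * 9.81 * 2.3 * cos(25 deg)
= 4 * 9.81 * 2.3 * 0.9063
= 81.7961 Nm


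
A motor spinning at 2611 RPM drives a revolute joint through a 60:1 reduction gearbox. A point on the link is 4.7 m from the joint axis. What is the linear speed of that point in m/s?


omega_motor = 2611 * 2*pi/60 = 273.4233 rad/s
omega_joint = omega_motor / 60 = 4.5571 rad/s
v = omega_joint * r = 4.5571 * 4.7
= 21.4182 m/s


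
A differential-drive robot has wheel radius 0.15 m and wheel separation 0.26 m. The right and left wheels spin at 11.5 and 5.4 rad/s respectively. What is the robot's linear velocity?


vR = r*wR = 0.15*11.5 = 1.725 m/s
vL = r*wL = 0.15*5.4 = 0.81 m/s
v = (vR+vL)/2 = 1.2675 m/s
omega = (vR-vL)/L = 3.5192 rad/s
linear velocity = 1.2675 m/s


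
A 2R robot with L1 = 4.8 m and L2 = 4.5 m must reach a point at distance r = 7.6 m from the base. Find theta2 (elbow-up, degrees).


cos(theta2) = (r^2 - L1^2 - L2^2) / (2*L1*L2)
cos(theta2) = (57.76 - 23.04 - 20.25) / 43.2
cos(theta2) = 0.334954
theta2 = 70.4303 degrees


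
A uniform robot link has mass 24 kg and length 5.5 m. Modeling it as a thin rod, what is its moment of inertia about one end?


I = (1/3) * m * L^2
= (1/3) * 24 * 5.5^2
= 0.333333 * 24 * 30.25
= 242.0 kg*m^2


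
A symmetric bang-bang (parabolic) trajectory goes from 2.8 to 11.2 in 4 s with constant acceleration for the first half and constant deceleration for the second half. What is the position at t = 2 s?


Symmetric rest-to-rest: each phase covers (pf-p0)/2 in time T/2. 0.5*a*(T/2)^2 = (pf-p0)/2 => a = 4*(pf-p0)/T^2
a = 4*(11.2-2.8)/4^2 = 2.1
t = 2 is in the acceleration phase (t <= T/2).
p = p0 + 0.5*a*t^2 = 2.8 + 0.5*2.1*2^2
= 7.0


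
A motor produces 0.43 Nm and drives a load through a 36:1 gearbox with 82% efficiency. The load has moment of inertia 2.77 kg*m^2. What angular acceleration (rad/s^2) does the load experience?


tau_out = tau_motor * N * eta
= 0.43 * 36 * 0.82 = 12.6936 Nm
alpha = tau_out / I = 12.6936 / 2.77
= 4.5825 rad/s^2


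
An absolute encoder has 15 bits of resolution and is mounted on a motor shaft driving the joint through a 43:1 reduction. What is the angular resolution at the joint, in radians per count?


counts = 2^15 = 32768
effective counts at joint = 32768 * 43 = 1409024
resolution = 2*pi / 1409024
= 4.4592e-06 rad/count


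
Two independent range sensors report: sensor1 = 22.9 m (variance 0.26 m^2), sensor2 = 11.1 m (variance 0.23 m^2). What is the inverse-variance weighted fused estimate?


w1 = (1/var1) / (1/var1 + 1/var2)
   = 3.8462 / (3.8462 + 4.3478) = 0.4694
w2 = 1 - w1 = 0.5306
fused = w1*s1 + w2*s2 = 10.749 + 5.8898
= 16.6388 m


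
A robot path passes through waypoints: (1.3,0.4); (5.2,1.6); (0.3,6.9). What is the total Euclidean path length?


Segment lengths:
  seg1 = sqrt((3.9)^2 + (1.2)^2) = 4.0804
  seg2 = sqrt((-4.9)^2 + (5.3)^2) = 7.218
Total = 11.2985


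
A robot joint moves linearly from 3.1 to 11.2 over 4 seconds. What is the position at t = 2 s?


s = t/T = 2/4 = 0.5
p(t) = p0 + (pf-p0)*s
= 3.1 + (11.2 - 3.1) * 0.5
= 7.15


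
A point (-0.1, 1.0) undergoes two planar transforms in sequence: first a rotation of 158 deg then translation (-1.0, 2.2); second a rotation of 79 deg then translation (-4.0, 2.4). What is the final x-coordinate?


After transform 1:
x1 = cos(158)*-0.1 - sin(158)*1.0 + -1.0 = -1.2819
y1 = sin(158)*-0.1 + cos(158)*1.0 + 2.2 = 1.2354
After transform 2:
x2 = cos(79)*-1.2819 - sin(79)*1.2354 + -4.0
= -5.4573


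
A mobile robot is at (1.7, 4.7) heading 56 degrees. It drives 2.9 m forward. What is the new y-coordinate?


y_new = y0 + d*sin(theta)
= 4.7 + 2.9*sin(56)
= 4.7 + 2.4042
= 7.1042


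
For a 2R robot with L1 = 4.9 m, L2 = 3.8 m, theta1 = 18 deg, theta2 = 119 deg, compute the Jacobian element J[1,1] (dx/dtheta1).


J[1,1] = -L1*sin(t1) - L2*sin(t1+t2)
= -4.9*sin(18) - 3.8*sin(137)
= -4.1058


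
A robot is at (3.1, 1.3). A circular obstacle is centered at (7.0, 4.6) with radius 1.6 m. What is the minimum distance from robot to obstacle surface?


center_dist = sqrt((3.1-7.0)^2 + (1.3-4.6)^2)
= sqrt(15.21 + 10.89)
= 5.1088
min_dist = center_dist - radius = 5.1088 - 1.6 = 3.5088 m


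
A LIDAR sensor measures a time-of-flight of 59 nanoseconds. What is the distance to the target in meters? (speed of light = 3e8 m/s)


tof = 59 ns = 5.9e-08 s
dist = c * tof / 2
= 3e8 * 5.9e-08 / 2
= 8.85 m


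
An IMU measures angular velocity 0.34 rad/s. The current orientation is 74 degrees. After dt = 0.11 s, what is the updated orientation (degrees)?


delta_theta = w * dt = 0.34 * 0.11 = 0.0374 rad
= 2.1429 deg
theta_new = 74 + 2.1429 = 76.1429 deg


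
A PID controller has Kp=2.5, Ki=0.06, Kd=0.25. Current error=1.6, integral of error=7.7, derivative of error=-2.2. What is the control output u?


u = Kp*e + Ki*int(e) + Kd*de/dt
= 2.5*1.6 + 0.06*7.7 + 0.25*(-2.2)
= 4.0 + 0.462 + -0.55
= 3.912


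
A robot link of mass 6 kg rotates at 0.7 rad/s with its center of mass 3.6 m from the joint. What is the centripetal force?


F = m * omega^2 * r
= 6 * 0.7^2 * 3.6
= 6 * 0.49 * 3.6
= 10.584 N


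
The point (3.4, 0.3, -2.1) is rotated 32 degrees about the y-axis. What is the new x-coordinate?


Rotation about y-axis: x' = x*cos(theta) + z*sin(theta)
= 3.4 * 0.848 + -2.1 * 0.5299
= 1.7705


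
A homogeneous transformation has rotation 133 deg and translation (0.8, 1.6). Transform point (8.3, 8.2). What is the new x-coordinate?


x' = cos(theta)*px - sin(theta)*py + tx
= -0.682*8.3 - 0.7314*8.2 + 0.8
= -10.8577


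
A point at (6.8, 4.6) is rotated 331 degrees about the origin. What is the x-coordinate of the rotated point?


x' = x*cos(theta) - y*sin(theta)
cos(331 deg) = 0.8746, sin(331 deg) = -0.4848
x' = 6.8 * 0.8746 - 4.6 * -0.4848
= 5.9474 - -2.2301
= 8.1775


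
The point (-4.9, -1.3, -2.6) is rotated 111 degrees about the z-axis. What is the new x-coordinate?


Rotation about z-axis: x' = x*cos(theta) - y*sin(theta)
= -4.9 * -0.3584 - -1.3 * 0.9336
= 2.9697


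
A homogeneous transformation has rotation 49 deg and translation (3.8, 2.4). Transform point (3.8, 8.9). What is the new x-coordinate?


x' = cos(theta)*px - sin(theta)*py + tx
= 0.6561*3.8 - 0.7547*8.9 + 3.8
= -0.4239


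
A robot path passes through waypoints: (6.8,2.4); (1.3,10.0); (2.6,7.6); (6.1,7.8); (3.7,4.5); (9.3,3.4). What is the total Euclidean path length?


Segment lengths:
  seg1 = sqrt((-5.5)^2 + (7.6)^2) = 9.3814
  seg2 = sqrt((1.3)^2 + (-2.4)^2) = 2.7295
  seg3 = sqrt((3.5)^2 + (0.2)^2) = 3.5057
  seg4 = sqrt((-2.4)^2 + (-3.3)^2) = 4.0804
  seg5 = sqrt((5.6)^2 + (-1.1)^2) = 5.707
Total = 25.404


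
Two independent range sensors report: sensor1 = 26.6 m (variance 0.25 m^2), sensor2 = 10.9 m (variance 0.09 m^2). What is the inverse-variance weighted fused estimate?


w1 = (1/var1) / (1/var1 + 1/var2)
   = 4.0 / (4.0 + 11.1111) = 0.2647
w2 = 1 - w1 = 0.7353
fused = w1*s1 + w2*s2 = 7.0412 + 8.0147
= 15.0559 m


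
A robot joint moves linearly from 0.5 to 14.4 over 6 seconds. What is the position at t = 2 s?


s = t/T = 2/6 = 0.3333
p(t) = p0 + (pf-p0)*s
= 0.5 + (14.4 - 0.5) * 0.3333
= 5.1333


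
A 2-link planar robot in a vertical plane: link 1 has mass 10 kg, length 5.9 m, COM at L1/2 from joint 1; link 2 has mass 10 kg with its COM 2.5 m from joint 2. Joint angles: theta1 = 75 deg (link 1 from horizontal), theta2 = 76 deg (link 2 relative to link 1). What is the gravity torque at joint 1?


Horizontal distance from joint 1 to link-1 COM:
  x_c1 = (L1/2)*cos(t1) = 2.95 * 0.2588 = 0.7635 m
Horizontal distance from joint 1 to link-2 COM:
  x_c2 = L1*cos(t1) + Lc2*cos(t1+t2)
       = 5.9*0.2588 + 2.5*-0.8746 = -0.6595 m
tau1 = m1*g*x_c1 + m2*g*x_c2
     = 10*9.81*0.7635 + 10*9.81*-0.6595
     = 74.9009 + -64.6986
     = 10.2023 Nm


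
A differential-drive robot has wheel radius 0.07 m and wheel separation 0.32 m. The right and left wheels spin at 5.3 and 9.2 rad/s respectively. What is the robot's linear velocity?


vR = r*wR = 0.07*5.3 = 0.371 m/s
vL = r*wL = 0.07*9.2 = 0.644 m/s
v = (vR+vL)/2 = 0.5075 m/s
omega = (vR-vL)/L = -0.8531 rad/s
linear velocity = 0.5075 m/s


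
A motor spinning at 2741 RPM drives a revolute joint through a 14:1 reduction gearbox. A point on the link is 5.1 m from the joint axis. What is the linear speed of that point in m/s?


omega_motor = 2741 * 2*pi/60 = 287.0368 rad/s
omega_joint = omega_motor / 14 = 20.5026 rad/s
v = omega_joint * r = 20.5026 * 5.1
= 104.5634 m/s


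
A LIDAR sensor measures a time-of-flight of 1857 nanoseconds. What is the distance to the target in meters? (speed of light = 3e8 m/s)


tof = 1857 ns = 1.857e-06 s
dist = c * tof / 2
= 3e8 * 1.857e-06 / 2
= 278.55 m


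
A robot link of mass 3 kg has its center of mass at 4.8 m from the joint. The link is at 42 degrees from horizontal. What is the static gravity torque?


tau = m*g*L*cos(angle)
= 3 * 9.81 * 4.8 * cos(42 deg)
= 3 * 9.81 * 4.8 * 0.7431
= 104.9796 Nm


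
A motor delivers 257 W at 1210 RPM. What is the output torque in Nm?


omega = 1210 * 2*pi/60 = 126.7109 rad/s
tau = P / omega = 257 / 126.7109
= 2.0282 Nm


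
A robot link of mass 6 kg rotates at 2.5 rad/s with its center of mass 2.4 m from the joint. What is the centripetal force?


F = m * omega^2 * r
= 6 * 2.5^2 * 2.4
= 6 * 6.25 * 2.4
= 90.0 N


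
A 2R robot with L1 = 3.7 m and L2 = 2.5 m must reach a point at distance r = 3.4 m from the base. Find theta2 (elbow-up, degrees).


cos(theta2) = (r^2 - L1^2 - L2^2) / (2*L1*L2)
cos(theta2) = (11.56 - 13.69 - 6.25) / 18.5
cos(theta2) = -0.452973
theta2 = 116.9346 degrees


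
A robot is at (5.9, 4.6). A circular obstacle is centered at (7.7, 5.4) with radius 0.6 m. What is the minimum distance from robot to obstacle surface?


center_dist = sqrt((5.9-7.7)^2 + (4.6-5.4)^2)
= sqrt(3.24 + 0.64)
= 1.9698
min_dist = center_dist - radius = 1.9698 - 0.6 = 1.3698 m


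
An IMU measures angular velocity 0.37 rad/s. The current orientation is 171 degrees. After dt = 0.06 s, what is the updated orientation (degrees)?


delta_theta = w * dt = 0.37 * 0.06 = 0.0222 rad
= 1.272 deg
theta_new = 171 + 1.272 = 172.272 deg


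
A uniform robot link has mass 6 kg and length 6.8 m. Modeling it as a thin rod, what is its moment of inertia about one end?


I = (1/3) * m * L^2
= (1/3) * 6 * 6.8^2
= 0.333333 * 6 * 46.24
= 92.48 kg*m^2


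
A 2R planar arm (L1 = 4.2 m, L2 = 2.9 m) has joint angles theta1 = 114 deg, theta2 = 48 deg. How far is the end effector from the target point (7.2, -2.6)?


End effector via forward kinematics:
x = L1*cos(t1) + L2*cos(t1+t2) = -4.4664
y = L1*sin(t1) + L2*sin(t1+t2) = 4.733
Distance to target:
d = sqrt((7.2 - -4.4664)^2 + (-2.6 - 4.733)^2)
= sqrt(136.1039 + 53.7735)
= 13.7796 m


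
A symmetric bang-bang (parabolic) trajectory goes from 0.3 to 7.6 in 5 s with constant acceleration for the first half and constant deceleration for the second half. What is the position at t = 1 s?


Symmetric rest-to-rest: each phase covers (pf-p0)/2 in time T/2. 0.5*a*(T/2)^2 = (pf-p0)/2 => a = 4*(pf-p0)/T^2
a = 4*(7.6-0.3)/5^2 = 1.168
t = 1 is in the acceleration phase (t <= T/2).
p = p0 + 0.5*a*t^2 = 0.3 + 0.5*1.168*1^2
= 0.884


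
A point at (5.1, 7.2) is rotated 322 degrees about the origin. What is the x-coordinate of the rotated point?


x' = x*cos(theta) - y*sin(theta)
cos(322 deg) = 0.788, sin(322 deg) = -0.6157
x' = 5.1 * 0.788 - 7.2 * -0.6157
= 4.0189 - -4.4328
= 8.4516


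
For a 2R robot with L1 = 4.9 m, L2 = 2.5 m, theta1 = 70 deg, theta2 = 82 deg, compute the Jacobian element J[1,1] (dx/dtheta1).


J[1,1] = -L1*sin(t1) - L2*sin(t1+t2)
= -4.9*sin(70) - 2.5*sin(152)
= -5.7782


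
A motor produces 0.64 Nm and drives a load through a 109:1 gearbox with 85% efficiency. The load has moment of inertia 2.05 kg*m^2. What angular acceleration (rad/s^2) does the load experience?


tau_out = tau_motor * N * eta
= 0.64 * 109 * 0.85 = 59.296 Nm
alpha = tau_out / I = 59.296 / 2.05
= 28.9249 rad/s^2


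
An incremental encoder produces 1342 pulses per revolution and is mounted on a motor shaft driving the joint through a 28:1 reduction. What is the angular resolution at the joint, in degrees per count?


counts per rev = 1342
effective counts at joint = 1342 * 28 = 37576
resolution = 360 / 37576
= 0.0096 deg/count


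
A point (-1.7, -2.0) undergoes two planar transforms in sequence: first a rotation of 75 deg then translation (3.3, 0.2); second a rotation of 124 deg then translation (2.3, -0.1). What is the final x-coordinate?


After transform 1:
x1 = cos(75)*-1.7 - sin(75)*-2.0 + 3.3 = 4.7919
y1 = sin(75)*-1.7 + cos(75)*-2.0 + 0.2 = -1.9597
After transform 2:
x2 = cos(124)*4.7919 - sin(124)*-1.9597 + 2.3
= 1.2451


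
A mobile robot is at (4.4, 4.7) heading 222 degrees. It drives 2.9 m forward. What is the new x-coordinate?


x_new = x0 + d*cos(theta)
= 4.4 + 2.9*cos(222)
= 4.4 + -2.1551
= 2.2449


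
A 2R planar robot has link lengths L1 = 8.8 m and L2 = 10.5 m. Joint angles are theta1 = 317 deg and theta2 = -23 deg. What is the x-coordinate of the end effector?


Convert angles to radians: theta1 = 5.5327, theta2 = -0.4014
x = L1*cos(theta1) + L2*cos(theta1+theta2)
x = 6.4359 + 4.2707
x = 10.7066


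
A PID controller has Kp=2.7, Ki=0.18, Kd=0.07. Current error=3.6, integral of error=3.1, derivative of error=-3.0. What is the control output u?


u = Kp*e + Ki*int(e) + Kd*de/dt
= 2.7*3.6 + 0.18*3.1 + 0.07*(-3.0)
= 9.72 + 0.558 + -0.21
= 10.068
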